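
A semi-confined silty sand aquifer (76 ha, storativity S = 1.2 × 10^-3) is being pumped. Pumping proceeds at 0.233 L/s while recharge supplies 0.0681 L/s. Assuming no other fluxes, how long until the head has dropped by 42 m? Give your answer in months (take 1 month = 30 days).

t ≈ 89.6 months

A = 76 ha = 7.6 × 10^5 m²
ΔV = S × A × Δh = 0.0012 × 7.6 × 10^5 × 42 = 38300 m³
Net withdrawal = 0.233 − 0.0681 = 0.1649 L/s = 14.25 m³/d
t = ΔV / Q = 38300 m³ / 14.25 m³/d = 2688 d
t = 2688 d ≈ 89.62 months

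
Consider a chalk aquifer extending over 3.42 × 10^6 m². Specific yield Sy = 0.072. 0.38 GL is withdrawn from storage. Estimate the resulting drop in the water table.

ΔV = 0.38 GL = 3.8 × 10^5 m³
Δh = ΔV / (Sy × A) = 3.8 × 10^5 m³ / (0.072 × 3.42 × 10^6 m²) = 1.543 m

Δh ≈ 1.54 m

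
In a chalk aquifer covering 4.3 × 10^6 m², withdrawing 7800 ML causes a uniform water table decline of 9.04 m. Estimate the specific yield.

Sy ≈ 0.2

ΔV = 7800 ML = 7.8 × 10^6 m³
Sy = ΔV / (A × Δh) = 7.8 × 10^6 m³ / (4.3 × 10^6 m² × 9.04 m) = 0.2007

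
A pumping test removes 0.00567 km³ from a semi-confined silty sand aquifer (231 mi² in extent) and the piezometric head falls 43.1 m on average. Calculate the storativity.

S ≈ 2.2 × 10^-4

A = 231 mi² = 5.983 × 10^8 m²
ΔV = 0.00567 km³ = 5.67 × 10^6 m³
S = ΔV / (A × Δh) = 5.67 × 10^6 m³ / (5.983 × 10^8 m² × 43.1 m) = 2.199 × 10^-4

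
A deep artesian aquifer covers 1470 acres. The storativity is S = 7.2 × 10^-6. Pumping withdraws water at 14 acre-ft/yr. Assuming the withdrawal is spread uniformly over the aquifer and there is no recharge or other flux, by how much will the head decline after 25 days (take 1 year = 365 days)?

A = 1470 acres = 5.949 × 10^6 m²
Q = 14 acre-ft/yr = 47.31 m³/d
ΔV = Q × t = 47.31 m³/d × 25 d = 1183 m³
Δh = ΔV / (S × A) = 1183 / (7.2 × 10^-6 × 5.949 × 10^6) = 27.61 m

Δh ≈ 27.6 m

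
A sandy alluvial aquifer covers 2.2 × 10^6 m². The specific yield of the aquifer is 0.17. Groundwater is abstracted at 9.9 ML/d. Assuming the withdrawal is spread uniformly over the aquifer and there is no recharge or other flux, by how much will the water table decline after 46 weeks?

Q = 9.9 ML/d = 9900 m³/d
t = 46 weeks = 322 d
ΔV = Q × t = 9900 m³/d × 322 d = 3.188 × 10^6 m³
Δh = ΔV / (Sy × A) = 3.188 × 10^6 / (0.17 × 2.2 × 10^6) = 8.524 m

Δh ≈ 8.52 m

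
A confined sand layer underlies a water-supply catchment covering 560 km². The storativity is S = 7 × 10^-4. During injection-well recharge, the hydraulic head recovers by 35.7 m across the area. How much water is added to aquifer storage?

A = 560 km² = 5.6 × 10^8 m²
ΔV = S × A × Δh = 7 × 10^-4 × 5.6 × 10^8 m² × 35.7 m = 1.399 × 10^7 m³

ΔV ≈ 1.4 × 10^7 m³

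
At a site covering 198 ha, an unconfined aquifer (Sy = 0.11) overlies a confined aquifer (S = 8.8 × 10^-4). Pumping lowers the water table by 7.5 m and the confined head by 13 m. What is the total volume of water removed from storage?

A = 198 ha = 1.98 × 10^6 m²
Unconfined: ΔV_u = Sy × A × Δh_u = 0.11 × 1.98 × 10^6 × 7.5 = 1.633 × 10^6 m³
Confined: ΔV_c = S × A × Δh_c = 8.8 × 10^-4 × 1.98 × 10^6 × 13 = 22650 m³
Total ΔV = 1.633 × 10^6 + 22650 = 1.656 × 10^6 m³

ΔV ≈ 1.66 × 10^6 m³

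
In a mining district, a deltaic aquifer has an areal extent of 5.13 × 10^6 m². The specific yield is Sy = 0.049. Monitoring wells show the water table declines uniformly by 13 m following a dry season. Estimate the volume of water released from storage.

ΔV = Sy × A × Δh = 0.049 × 5.13 × 10^6 m² × 13 m = 3.268 × 10^6 m³

ΔV ≈ 3.27 × 10^6 m³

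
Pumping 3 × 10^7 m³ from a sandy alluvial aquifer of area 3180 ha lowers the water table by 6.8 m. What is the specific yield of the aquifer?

A = 3180 ha = 3.18 × 10^7 m²
Sy = ΔV / (A × Δh) = 3 × 10^7 m³ / (3.18 × 10^7 m² × 6.8 m) = 0.1387

Sy ≈ 0.14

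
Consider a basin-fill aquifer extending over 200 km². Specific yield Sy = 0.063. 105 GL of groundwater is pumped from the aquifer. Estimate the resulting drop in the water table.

A = 200 km² = 2 × 10^8 m²
ΔV = 105 GL = 1.05 × 10^8 m³
Δh = ΔV / (Sy × A) = 1.05 × 10^8 m³ / (0.063 × 2 × 10^8 m²) = 8.333 m

Δh ≈ 8.33 m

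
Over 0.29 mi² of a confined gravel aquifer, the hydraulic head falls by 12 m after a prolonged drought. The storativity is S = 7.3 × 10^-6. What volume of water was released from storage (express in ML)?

ΔV ≈ 0.0658 ML

A = 0.29 mi² = 7.511 × 10^5 m²
ΔV = S × A × Δh = 7.3 × 10^-6 × 7.511 × 10^5 m² × 12 m = 65.8 m³
ΔV = 65.8 m³ = 0.0658 ML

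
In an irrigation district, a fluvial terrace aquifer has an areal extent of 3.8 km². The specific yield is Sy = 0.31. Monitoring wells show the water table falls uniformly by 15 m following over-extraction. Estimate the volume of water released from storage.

A = 3.8 km² = 3.8 × 10^6 m²
ΔV = Sy × A × Δh = 0.31 × 3.8 × 10^6 m² × 15 m = 1.767 × 10^7 m³

ΔV ≈ 1.77 × 10^7 m³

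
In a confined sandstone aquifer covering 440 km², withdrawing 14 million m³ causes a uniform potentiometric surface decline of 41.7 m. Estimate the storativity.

A = 440 km² = 4.4 × 10^8 m²
ΔV = 14 million m³ = 1.4 × 10^7 m³
S = ΔV / (A × Δh) = 1.4 × 10^7 m³ / (4.4 × 10^8 m² × 41.7 m) = 7.63 × 10^-4

S ≈ 7.6 × 10^-4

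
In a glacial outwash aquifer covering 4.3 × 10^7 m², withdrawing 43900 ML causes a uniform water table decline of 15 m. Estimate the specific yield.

Sy ≈ 0.068

ΔV = 43900 ML = 4.39 × 10^7 m³
Sy = ΔV / (A × Δh) = 4.39 × 10^7 m³ / (4.3 × 10^7 m² × 15 m) = 0.06806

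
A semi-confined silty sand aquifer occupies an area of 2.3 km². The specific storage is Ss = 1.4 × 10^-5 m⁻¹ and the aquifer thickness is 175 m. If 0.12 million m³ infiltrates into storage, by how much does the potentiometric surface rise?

Δh ≈ 21.3 m

S = Ss × b = 1.4 × 10^-5 m⁻¹ × 175 m = 2.45 × 10^-3
A = 2.3 km² = 2.3 × 10^6 m²
ΔV = 0.12 million m³ = 1.2 × 10^5 m³
Δh = ΔV / (S × A) = 1.2 × 10^5 m³ / (0.00245 × 2.3 × 10^6 m²) = 21.3 m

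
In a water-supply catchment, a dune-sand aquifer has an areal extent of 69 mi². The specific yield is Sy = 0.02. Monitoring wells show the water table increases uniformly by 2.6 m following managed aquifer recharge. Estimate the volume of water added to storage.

ΔV ≈ 9.29 × 10^6 m³

A = 69 mi² = 1.787 × 10^8 m²
ΔV = Sy × A × Δh = 0.02 × 1.787 × 10^8 m² × 2.6 m = 9.293 × 10^6 m³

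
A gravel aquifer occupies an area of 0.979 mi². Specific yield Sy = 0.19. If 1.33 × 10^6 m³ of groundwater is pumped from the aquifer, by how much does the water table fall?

Δh ≈ 2.76 m

A = 0.979 mi² = 2.536 × 10^6 m²
Δh = ΔV / (Sy × A) = 1.33 × 10^6 m³ / (0.19 × 2.536 × 10^6 m²) = 2.761 m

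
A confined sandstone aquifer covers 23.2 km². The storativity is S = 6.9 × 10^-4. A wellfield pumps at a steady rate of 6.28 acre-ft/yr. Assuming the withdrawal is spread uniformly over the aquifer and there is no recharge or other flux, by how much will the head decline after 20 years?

A = 23.2 km² = 2.32 × 10^7 m²
Q = 6.28 acre-ft/yr = 21.22 m³/d
t = 20 years = 7300 d
ΔV = Q × t = 21.22 m³/d × 7300 d = 1.549 × 10^5 m³
Δh = ΔV / (S × A) = 1.549 × 10^5 / (6.9 × 10^-4 × 2.32 × 10^7) = 9.678 m

Δh ≈ 9.68 m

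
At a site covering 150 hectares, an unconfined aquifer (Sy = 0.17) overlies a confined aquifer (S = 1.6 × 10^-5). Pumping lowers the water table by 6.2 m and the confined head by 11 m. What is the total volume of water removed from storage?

A = 150 hectares = 1.5 × 10^6 m²
Unconfined: ΔV_u = Sy × A × Δh_u = 0.17 × 1.5 × 10^6 × 6.2 = 1.581 × 10^6 m³
Confined: ΔV_c = S × A × Δh_c = 1.6 × 10^-5 × 1.5 × 10^6 × 11 = 264 m³
Total ΔV = 1.581 × 10^6 + 264 = 1.581 × 10^6 m³

ΔV ≈ 1.58 × 10^6 m³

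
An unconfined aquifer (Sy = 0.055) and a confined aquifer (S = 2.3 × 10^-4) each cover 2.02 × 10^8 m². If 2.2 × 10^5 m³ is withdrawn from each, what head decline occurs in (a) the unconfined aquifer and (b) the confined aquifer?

Δh_u ≈ 0.0198 m; Δh_c ≈ 4.74 m

Unconfined: Δh_u = ΔV/(Sy·A) = 2.2 × 10^5/(0.055 × 2.02 × 10^8) = 0.0198 m
Confined: Δh_c = ΔV/(S·A) = 2.2 × 10^5/(2.3 × 10^-4 × 2.02 × 10^8) = 4.735 m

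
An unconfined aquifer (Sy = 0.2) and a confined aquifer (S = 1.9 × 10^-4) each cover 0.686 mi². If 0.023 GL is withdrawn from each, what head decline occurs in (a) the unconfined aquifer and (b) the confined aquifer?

Δh_u ≈ 0.0647 m; Δh_c ≈ 68.1 m

A = 0.686 mi² = 1.777 × 10^6 m²
ΔV = 0.023 GL = 23000 m³
Unconfined: Δh_u = ΔV/(Sy·A) = 23000/(0.2 × 1.777 × 10^6) = 0.06473 m
Confined: Δh_c = ΔV/(S·A) = 23000/(1.9 × 10^-4 × 1.777 × 10^6) = 68.13 m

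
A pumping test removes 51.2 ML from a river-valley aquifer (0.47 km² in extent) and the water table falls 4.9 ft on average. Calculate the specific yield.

A = 0.47 km² = 4.7 × 10^5 m²
Δh = 4.9 ft = 1.494 m
ΔV = 51.2 ML = 51200 m³
Sy = ΔV / (A × Δh) = 51200 m³ / (4.7 × 10^5 m² × 1.494 m) = 0.07294

Sy ≈ 0.073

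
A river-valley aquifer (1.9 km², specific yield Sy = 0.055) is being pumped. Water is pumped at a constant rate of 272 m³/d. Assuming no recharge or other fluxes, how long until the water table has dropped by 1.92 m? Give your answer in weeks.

t ≈ 105 weeks

A = 1.9 km² = 1.9 × 10^6 m²
ΔV = Sy × A × Δh = 0.055 × 1.9 × 10^6 × 1.92 = 2.006 × 10^5 m³
t = ΔV / Q = 2.006 × 10^5 m³ / 272 m³/d = 737.6 d
t = 737.6 d ≈ 105.4 weeks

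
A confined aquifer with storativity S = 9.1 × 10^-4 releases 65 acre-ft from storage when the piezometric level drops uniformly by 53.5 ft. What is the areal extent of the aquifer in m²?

A ≈ 5.4 × 10^6 m²

Δh = 53.5 ft = 16.31 m
ΔV = 65 acre-ft = 80180 m³
A = ΔV / (S × Δh) = 80180 / (9.1 × 10^-4 × 16.31) = 5.403 × 10^6 m²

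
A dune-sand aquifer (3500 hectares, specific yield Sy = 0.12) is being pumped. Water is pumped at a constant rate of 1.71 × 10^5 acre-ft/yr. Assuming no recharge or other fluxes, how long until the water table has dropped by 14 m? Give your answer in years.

t ≈ 0.279 years

A = 3500 hectares = 3.5 × 10^7 m²
ΔV = Sy × A × Δh = 0.12 × 3.5 × 10^7 × 14 = 5.88 × 10^7 m³
Q = 1.71 × 10^5 acre-ft/yr = 5.779 × 10^5 m³/d
t = ΔV / Q = 5.88 × 10^7 m³ / 5.779 × 10^5 m³/d = 101.8 d
t = 101.8 d ≈ 0.2788 years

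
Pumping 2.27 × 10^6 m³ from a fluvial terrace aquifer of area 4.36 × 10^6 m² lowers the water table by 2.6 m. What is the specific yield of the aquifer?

Sy ≈ 0.2

Sy = ΔV / (A × Δh) = 2.27 × 10^6 m³ / (4.36 × 10^6 m² × 2.6 m) = 0.2002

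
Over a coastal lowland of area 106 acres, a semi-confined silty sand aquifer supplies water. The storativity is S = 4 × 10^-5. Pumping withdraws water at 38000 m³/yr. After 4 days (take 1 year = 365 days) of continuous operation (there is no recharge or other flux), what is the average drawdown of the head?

Δh ≈ 24.3 m

A = 106 acres = 4.29 × 10^5 m²
Q = 38000 m³/yr = 104.1 m³/d
ΔV = Q × t = 104.1 m³/d × 4 d = 416.4 m³
Δh = ΔV / (S × A) = 416.4 / (4 × 10^-5 × 4.29 × 10^5) = 24.27 m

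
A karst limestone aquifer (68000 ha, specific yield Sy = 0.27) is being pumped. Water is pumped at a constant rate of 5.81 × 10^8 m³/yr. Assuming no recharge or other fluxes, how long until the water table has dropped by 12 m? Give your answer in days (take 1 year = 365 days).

t ≈ 1380 days

A = 68000 ha = 6.8 × 10^8 m²
ΔV = Sy × A × Δh = 0.27 × 6.8 × 10^8 × 12 = 2.203 × 10^9 m³
Q = 5.81 × 10^8 m³/yr = 1.592 × 10^6 m³/d
t = ΔV / Q = 2.203 × 10^9 m³ / 1.592 × 10^6 m³/d = 1384 d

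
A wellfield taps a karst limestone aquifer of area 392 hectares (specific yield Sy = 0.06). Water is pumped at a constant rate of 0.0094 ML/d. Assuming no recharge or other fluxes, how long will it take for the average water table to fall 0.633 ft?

A = 392 hectares = 3.92 × 10^6 m²
Δh = 0.633 ft = 0.1929 m
ΔV = Sy × A × Δh = 0.06 × 3.92 × 10^6 × 0.1929 = 45380 m³
Q = 0.0094 ML/d = 9.4 m³/d
t = ΔV / Q = 45380 m³ / 9.4 m³/d = 4828 d

t ≈ 4830 days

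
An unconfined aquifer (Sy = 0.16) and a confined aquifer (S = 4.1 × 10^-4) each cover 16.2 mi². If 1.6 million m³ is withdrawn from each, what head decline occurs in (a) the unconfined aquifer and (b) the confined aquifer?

A = 16.2 mi² = 4.196 × 10^7 m²
ΔV = 1.6 million m³ = 1.6 × 10^6 m³
Unconfined: Δh_u = ΔV/(Sy·A) = 1.6 × 10^6/(0.16 × 4.196 × 10^7) = 0.2383 m
Confined: Δh_c = ΔV/(S·A) = 1.6 × 10^6/(4.1 × 10^-4 × 4.196 × 10^7) = 93.01 m

Δh_u ≈ 0.238 m; Δh_c ≈ 93 m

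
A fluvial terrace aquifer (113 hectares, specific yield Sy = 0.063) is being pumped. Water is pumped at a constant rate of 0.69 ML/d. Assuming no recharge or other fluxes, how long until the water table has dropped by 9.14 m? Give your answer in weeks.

t ≈ 135 weeks

A = 113 hectares = 1.13 × 10^6 m²
ΔV = Sy × A × Δh = 0.063 × 1.13 × 10^6 × 9.14 = 6.507 × 10^5 m³
Q = 0.69 ML/d = 690 m³/d
t = ΔV / Q = 6.507 × 10^5 m³ / 690 m³/d = 943 d
t = 943 d ≈ 134.7 weeks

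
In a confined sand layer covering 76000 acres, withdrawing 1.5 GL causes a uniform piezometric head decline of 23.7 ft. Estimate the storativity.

S ≈ 6.8 × 10^-4

A = 76000 acres = 3.076 × 10^8 m²
Δh = 23.7 ft = 7.224 m
ΔV = 1.5 GL = 1.5 × 10^6 m³
S = ΔV / (A × Δh) = 1.5 × 10^6 m³ / (3.076 × 10^8 m² × 7.224 m) = 6.751 × 10^-4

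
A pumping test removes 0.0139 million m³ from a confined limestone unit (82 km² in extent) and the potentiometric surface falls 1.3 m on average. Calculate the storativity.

S ≈ 1.3 × 10^-4

A = 82 km² = 8.2 × 10^7 m²
ΔV = 0.0139 million m³ = 13900 m³
S = ΔV / (A × Δh) = 13900 m³ / (8.2 × 10^7 m² × 1.3 m) = 1.304 × 10^-4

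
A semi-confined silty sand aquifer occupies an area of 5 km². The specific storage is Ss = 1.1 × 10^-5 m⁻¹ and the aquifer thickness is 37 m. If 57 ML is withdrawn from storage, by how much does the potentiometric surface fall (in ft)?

Δh ≈ 91.9 ft

S = Ss × b = 1.1 × 10^-5 m⁻¹ × 37 m = 4.07 × 10^-4
A = 5 km² = 5 × 10^6 m²
ΔV = 57 ML = 57000 m³
Δh = ΔV / (S × A) = 57000 m³ / (4.07 × 10^-4 × 5 × 10^6 m²) = 28.01 m
Δh = 28.01 m = 91.9 ft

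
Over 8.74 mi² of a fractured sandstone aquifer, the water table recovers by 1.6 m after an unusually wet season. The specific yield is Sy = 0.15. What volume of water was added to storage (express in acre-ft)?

A = 8.74 mi² = 2.264 × 10^7 m²
ΔV = Sy × A × Δh = 0.15 × 2.264 × 10^7 m² × 1.6 m = 5.433 × 10^6 m³
ΔV = 5.433 × 10^6 m³ = 4404 acre-ft

ΔV ≈ 4400 acre-ft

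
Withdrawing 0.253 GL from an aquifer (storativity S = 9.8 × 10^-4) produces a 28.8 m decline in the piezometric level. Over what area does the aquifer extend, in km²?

ΔV = 0.253 GL = 2.53 × 10^5 m³
A = ΔV / (S × Δh) = 2.53 × 10^5 / (9.8 × 10^-4 × 28.8) = 8.964 × 10^6 m²
A = 8.964 × 10^6 m² = 8.964 km²

A ≈ 8.96 km²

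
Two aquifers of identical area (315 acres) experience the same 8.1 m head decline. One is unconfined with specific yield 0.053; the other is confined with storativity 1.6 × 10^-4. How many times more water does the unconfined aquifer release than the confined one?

A = 315 acres = 1.275 × 10^6 m²
Unconfined: ΔV_u = Sy × A × Δh = 0.053 × 1.275 × 10^6 × 8.1 = 5.473 × 10^5 m³
Confined: ΔV_c = S × A × Δh = 1.6 × 10^-4 × 1.275 × 10^6 × 8.1 = 1652 m³
Ratio = ΔV_u / ΔV_c = Sy / S = 0.053 / 1.6 × 10^-4 = 331.2

ΔV_u / ΔV_c ≈ 331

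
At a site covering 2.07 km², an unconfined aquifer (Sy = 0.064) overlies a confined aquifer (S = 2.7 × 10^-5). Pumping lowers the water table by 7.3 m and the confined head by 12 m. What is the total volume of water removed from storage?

ΔV ≈ 9.68 × 10^5 m³

A = 2.07 km² = 2.07 × 10^6 m²
Unconfined: ΔV_u = Sy × A × Δh_u = 0.064 × 2.07 × 10^6 × 7.3 = 9.671 × 10^5 m³
Confined: ΔV_c = S × A × Δh_c = 2.7 × 10^-5 × 2.07 × 10^6 × 12 = 670.7 m³
Total ΔV = 9.671 × 10^5 + 670.7 = 9.678 × 10^5 m³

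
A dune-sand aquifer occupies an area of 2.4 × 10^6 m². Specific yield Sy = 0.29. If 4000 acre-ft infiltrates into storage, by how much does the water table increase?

ΔV = 4000 acre-ft = 4.934 × 10^6 m³
Δh = ΔV / (Sy × A) = 4.934 × 10^6 m³ / (0.29 × 2.4 × 10^6 m²) = 7.089 m

Δh ≈ 7.09 m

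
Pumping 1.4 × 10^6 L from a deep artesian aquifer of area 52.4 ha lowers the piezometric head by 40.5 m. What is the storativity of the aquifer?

A = 52.4 ha = 5.24 × 10^5 m²
ΔV = 1.4 × 10^6 L = 1400 m³
S = ΔV / (A × Δh) = 1400 m³ / (5.24 × 10^5 m² × 40.5 m) = 6.597 × 10^-5

S ≈ 6.6 × 10^-5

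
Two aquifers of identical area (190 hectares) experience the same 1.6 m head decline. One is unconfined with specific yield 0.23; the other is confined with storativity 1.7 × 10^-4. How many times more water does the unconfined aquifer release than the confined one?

A = 190 hectares = 1.9 × 10^6 m²
Unconfined: ΔV_u = Sy × A × Δh = 0.23 × 1.9 × 10^6 × 1.6 = 6.992 × 10^5 m³
Confined: ΔV_c = S × A × Δh = 1.7 × 10^-4 × 1.9 × 10^6 × 1.6 = 516.8 m³
Ratio = ΔV_u / ΔV_c = Sy / S = 0.23 / 1.7 × 10^-4 = 1353

ΔV_u / ΔV_c ≈ 1350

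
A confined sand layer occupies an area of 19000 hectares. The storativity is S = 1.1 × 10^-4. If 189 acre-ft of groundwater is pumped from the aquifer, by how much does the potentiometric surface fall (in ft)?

A = 19000 hectares = 1.9 × 10^8 m²
ΔV = 189 acre-ft = 2.331 × 10^5 m³
Δh = ΔV / (S × A) = 2.331 × 10^5 m³ / (1.1 × 10^-4 × 1.9 × 10^8 m²) = 11.15 m
Δh = 11.15 m = 36.6 ft

Δh ≈ 36.6 ft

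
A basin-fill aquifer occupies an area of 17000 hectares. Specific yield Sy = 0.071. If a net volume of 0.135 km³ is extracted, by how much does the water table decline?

A = 17000 hectares = 1.7 × 10^8 m²
ΔV = 0.135 km³ = 1.35 × 10^8 m³
Δh = ΔV / (Sy × A) = 1.35 × 10^8 m³ / (0.071 × 1.7 × 10^8 m²) = 11.18 m

Δh ≈ 11.2 m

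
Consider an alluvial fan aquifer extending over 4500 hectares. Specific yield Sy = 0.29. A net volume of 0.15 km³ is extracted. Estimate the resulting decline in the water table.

A = 4500 hectares = 4.5 × 10^7 m²
ΔV = 0.15 km³ = 1.5 × 10^8 m³
Δh = ΔV / (Sy × A) = 1.5 × 10^8 m³ / (0.29 × 4.5 × 10^7 m²) = 11.49 m

Δh ≈ 11.5 m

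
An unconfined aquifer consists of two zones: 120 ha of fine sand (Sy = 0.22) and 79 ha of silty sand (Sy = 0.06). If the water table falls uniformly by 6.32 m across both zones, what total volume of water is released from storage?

A₁ = 120 ha = 1.2 × 10^6 m²; A₂ = 79 ha = 7.9 × 10^5 m²
ΔV₁ = 0.22 × 1.2 × 10^6 × 6.32 = 1.668 × 10^6 m³
ΔV₂ = 0.06 × 7.9 × 10^5 × 6.32 = 2.996 × 10^5 m³
ΔV = ΔV₁ + ΔV₂ = 1.968 × 10^6 m³

ΔV ≈ 1.97 × 10^6 m³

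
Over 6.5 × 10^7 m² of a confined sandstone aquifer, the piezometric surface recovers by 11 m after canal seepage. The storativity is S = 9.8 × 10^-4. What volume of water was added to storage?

ΔV = S × A × Δh = 9.8 × 10^-4 × 6.5 × 10^7 m² × 11 m = 7.007 × 10^5 m³

ΔV ≈ 7.01 × 10^5 m³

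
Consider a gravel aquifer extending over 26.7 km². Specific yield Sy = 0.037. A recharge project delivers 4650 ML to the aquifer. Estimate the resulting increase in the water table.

A = 26.7 km² = 2.67 × 10^7 m²
ΔV = 4650 ML = 4.65 × 10^6 m³
Δh = ΔV / (Sy × A) = 4.65 × 10^6 m³ / (0.037 × 2.67 × 10^7 m²) = 4.707 m

Δh ≈ 4.71 m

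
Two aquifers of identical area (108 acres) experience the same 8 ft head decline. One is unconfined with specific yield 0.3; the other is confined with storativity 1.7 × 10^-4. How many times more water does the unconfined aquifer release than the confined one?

ΔV_u / ΔV_c ≈ 1760

A = 108 acres = 4.371 × 10^5 m²
Δh = 8 ft = 2.438 m
Unconfined: ΔV_u = Sy × A × Δh = 0.3 × 4.371 × 10^5 × 2.438 = 3.197 × 10^5 m³
Confined: ΔV_c = S × A × Δh = 1.7 × 10^-4 × 4.371 × 10^5 × 2.438 = 181.2 m³
Ratio = ΔV_u / ΔV_c = Sy / S = 0.3 / 1.7 × 10^-4 = 1765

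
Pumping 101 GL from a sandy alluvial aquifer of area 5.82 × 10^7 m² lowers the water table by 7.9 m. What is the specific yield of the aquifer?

Sy ≈ 0.22

ΔV = 101 GL = 1.01 × 10^8 m³
Sy = ΔV / (A × Δh) = 1.01 × 10^8 m³ / (5.82 × 10^7 m² × 7.9 m) = 0.2197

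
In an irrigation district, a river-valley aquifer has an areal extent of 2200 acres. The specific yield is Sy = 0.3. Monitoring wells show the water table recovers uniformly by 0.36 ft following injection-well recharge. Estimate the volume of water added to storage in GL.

A = 2200 acres = 8.903 × 10^6 m²
Δh = 0.36 ft = 0.1097 m
ΔV = Sy × A × Δh = 0.3 × 8.903 × 10^6 m² × 0.1097 m = 2.931 × 10^5 m³
ΔV = 2.931 × 10^5 m³ = 0.2931 GL

ΔV ≈ 0.293 GL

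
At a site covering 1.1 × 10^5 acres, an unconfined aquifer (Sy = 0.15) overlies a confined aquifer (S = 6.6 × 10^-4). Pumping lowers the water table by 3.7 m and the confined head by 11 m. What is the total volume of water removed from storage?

ΔV ≈ 2.5 × 10^8 m³

A = 1.1 × 10^5 acres = 4.452 × 10^8 m²
Unconfined: ΔV_u = Sy × A × Δh_u = 0.15 × 4.452 × 10^8 × 3.7 = 2.471 × 10^8 m³
Confined: ΔV_c = S × A × Δh_c = 6.6 × 10^-4 × 4.452 × 10^8 × 11 = 3.232 × 10^6 m³
Total ΔV = 2.471 × 10^8 + 3.232 × 10^6 = 2.503 × 10^8 m³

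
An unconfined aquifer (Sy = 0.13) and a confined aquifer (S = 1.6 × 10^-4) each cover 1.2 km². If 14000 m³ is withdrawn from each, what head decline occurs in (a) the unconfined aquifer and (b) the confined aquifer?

Δh_u ≈ 0.0897 m; Δh_c ≈ 72.9 m

A = 1.2 km² = 1.2 × 10^6 m²
Unconfined: Δh_u = ΔV/(Sy·A) = 14000/(0.13 × 1.2 × 10^6) = 0.08974 m
Confined: Δh_c = ΔV/(S·A) = 14000/(1.6 × 10^-4 × 1.2 × 10^6) = 72.92 m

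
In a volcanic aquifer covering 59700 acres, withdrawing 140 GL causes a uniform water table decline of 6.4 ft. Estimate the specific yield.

Sy ≈ 0.3

A = 59700 acres = 2.416 × 10^8 m²
Δh = 6.4 ft = 1.951 m
ΔV = 140 GL = 1.4 × 10^8 m³
Sy = ΔV / (A × Δh) = 1.4 × 10^8 m³ / (2.416 × 10^8 m² × 1.951 m) = 0.2971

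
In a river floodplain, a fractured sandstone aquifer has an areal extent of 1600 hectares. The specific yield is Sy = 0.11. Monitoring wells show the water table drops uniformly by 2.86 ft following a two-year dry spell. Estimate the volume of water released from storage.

ΔV ≈ 1.53 × 10^6 m³

A = 1600 hectares = 1.6 × 10^7 m²
Δh = 2.86 ft = 0.8717 m
ΔV = Sy × A × Δh = 0.11 × 1.6 × 10^7 m² × 0.8717 m = 1.534 × 10^6 m³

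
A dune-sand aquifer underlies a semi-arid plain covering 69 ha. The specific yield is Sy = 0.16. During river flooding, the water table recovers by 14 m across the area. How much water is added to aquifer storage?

A = 69 ha = 6.9 × 10^5 m²
ΔV = Sy × A × Δh = 0.16 × 6.9 × 10^5 m² × 14 m = 1.546 × 10^6 m³

ΔV ≈ 1.55 × 10^6 m³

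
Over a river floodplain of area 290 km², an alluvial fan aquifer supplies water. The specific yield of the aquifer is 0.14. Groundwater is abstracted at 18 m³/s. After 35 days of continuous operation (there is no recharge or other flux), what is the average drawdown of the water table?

A = 290 km² = 2.9 × 10^8 m²
Q = 18 m³/s = 1.555 × 10^6 m³/d
ΔV = Q × t = 1.555 × 10^6 m³/d × 35 d = 5.443 × 10^7 m³
Δh = ΔV / (Sy × A) = 5.443 × 10^7 / (0.14 × 2.9 × 10^8) = 1.341 m

Δh ≈ 1.34 m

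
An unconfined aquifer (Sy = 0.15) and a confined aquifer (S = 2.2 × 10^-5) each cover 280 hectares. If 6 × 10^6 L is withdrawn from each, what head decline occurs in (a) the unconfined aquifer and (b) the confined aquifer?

Δh_u ≈ 0.0143 m; Δh_c ≈ 97.4 m

A = 280 hectares = 2.8 × 10^6 m²
ΔV = 6 × 10^6 L = 6000 m³
Unconfined: Δh_u = ΔV/(Sy·A) = 6000/(0.15 × 2.8 × 10^6) = 0.01429 m
Confined: Δh_c = ΔV/(S·A) = 6000/(2.2 × 10^-5 × 2.8 × 10^6) = 97.4 m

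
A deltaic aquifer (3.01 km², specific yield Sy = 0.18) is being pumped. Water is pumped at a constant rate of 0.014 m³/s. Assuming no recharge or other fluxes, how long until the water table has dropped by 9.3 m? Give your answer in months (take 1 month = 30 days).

A = 3.01 km² = 3.01 × 10^6 m²
ΔV = Sy × A × Δh = 0.18 × 3.01 × 10^6 × 9.3 = 5.039 × 10^6 m³
Q = 0.014 m³/s = 1210 m³/d
t = ΔV / Q = 5.039 × 10^6 m³ / 1210 m³/d = 4166 d
t = 4166 d ≈ 138.9 months

t ≈ 139 months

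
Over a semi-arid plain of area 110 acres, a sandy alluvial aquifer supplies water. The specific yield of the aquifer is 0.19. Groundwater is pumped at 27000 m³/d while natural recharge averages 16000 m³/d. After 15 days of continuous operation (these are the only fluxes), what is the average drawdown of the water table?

Δh ≈ 1.95 m

A = 110 acres = 4.452 × 10^5 m²
Net abstraction = 27000 − 16000 = 11000 m³/d
ΔV = Q × t = 11000 m³/d × 15 d = 1.65 × 10^5 m³
Δh = ΔV / (Sy × A) = 1.65 × 10^5 / (0.19 × 4.452 × 10^5) = 1.951 m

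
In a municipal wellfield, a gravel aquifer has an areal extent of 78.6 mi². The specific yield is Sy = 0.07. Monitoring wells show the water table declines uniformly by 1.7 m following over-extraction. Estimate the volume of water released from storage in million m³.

A = 78.6 mi² = 2.036 × 10^8 m²
ΔV = Sy × A × Δh = 0.07 × 2.036 × 10^8 m² × 1.7 m = 2.423 × 10^7 m³
ΔV = 2.423 × 10^7 m³ = 24.23 million m³

ΔV ≈ 24.2 million m³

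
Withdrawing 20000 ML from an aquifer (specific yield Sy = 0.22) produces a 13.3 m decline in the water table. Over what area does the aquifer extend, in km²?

ΔV = 20000 ML = 2 × 10^7 m³
A = ΔV / (Sy × Δh) = 2 × 10^7 / (0.22 × 13.3) = 6.835 × 10^6 m²
A = 6.835 × 10^6 m² = 6.835 km²

A ≈ 6.84 km²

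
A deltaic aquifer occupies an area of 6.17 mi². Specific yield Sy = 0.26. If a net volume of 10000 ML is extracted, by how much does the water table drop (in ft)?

A = 6.17 mi² = 1.598 × 10^7 m²
ΔV = 10000 ML = 1 × 10^7 m³
Δh = ΔV / (Sy × A) = 1 × 10^7 m³ / (0.26 × 1.598 × 10^7 m²) = 2.407 m
Δh = 2.407 m = 7.896 ft

Δh ≈ 7.9 ft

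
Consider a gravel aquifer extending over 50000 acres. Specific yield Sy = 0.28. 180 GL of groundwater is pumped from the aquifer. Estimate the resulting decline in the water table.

Δh ≈ 3.18 m

A = 50000 acres = 2.023 × 10^8 m²
ΔV = 180 GL = 1.8 × 10^8 m³
Δh = ΔV / (Sy × A) = 1.8 × 10^8 m³ / (0.28 × 2.023 × 10^8 m²) = 3.177 m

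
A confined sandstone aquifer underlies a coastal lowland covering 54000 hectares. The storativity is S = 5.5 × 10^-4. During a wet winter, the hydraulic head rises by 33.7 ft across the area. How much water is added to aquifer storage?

A = 54000 hectares = 5.4 × 10^8 m²
Δh = 33.7 ft = 10.27 m
ΔV = S × A × Δh = 5.5 × 10^-4 × 5.4 × 10^8 m² × 10.27 m = 3.051 × 10^6 m³

ΔV ≈ 3.05 × 10^6 m³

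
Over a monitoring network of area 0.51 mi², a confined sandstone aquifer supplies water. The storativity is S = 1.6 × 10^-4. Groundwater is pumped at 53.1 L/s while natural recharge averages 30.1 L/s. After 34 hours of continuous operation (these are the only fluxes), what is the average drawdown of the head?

Δh ≈ 13.3 m

A = 0.51 mi² = 1.321 × 10^6 m²
Net abstraction = 53.1 − 30.1 = 23 L/s
Q_net = 23 L/s = 1987 m³/d
t = 34 hours = 1.417 d
ΔV = Q × t = 1987 m³/d × 1.417 d = 2815 m³
Δh = ΔV / (S × A) = 2815 / (1.6 × 10^-4 × 1.321 × 10^6) = 13.32 m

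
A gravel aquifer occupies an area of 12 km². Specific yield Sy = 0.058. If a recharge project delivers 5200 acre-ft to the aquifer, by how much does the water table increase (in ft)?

Δh ≈ 30.2 ft

A = 12 km² = 1.2 × 10^7 m²
ΔV = 5200 acre-ft = 6.414 × 10^6 m³
Δh = ΔV / (Sy × A) = 6.414 × 10^6 m³ / (0.058 × 1.2 × 10^7 m²) = 9.216 m
Δh = 9.216 m = 30.24 ft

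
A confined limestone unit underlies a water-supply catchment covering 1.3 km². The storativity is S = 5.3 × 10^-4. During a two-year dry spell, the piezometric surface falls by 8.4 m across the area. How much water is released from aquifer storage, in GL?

ΔV ≈ 0.00579 GL

A = 1.3 km² = 1.3 × 10^6 m²
ΔV = S × A × Δh = 5.3 × 10^-4 × 1.3 × 10^6 m² × 8.4 m = 5788 m³
ΔV = 5788 m³ = 0.005788 GL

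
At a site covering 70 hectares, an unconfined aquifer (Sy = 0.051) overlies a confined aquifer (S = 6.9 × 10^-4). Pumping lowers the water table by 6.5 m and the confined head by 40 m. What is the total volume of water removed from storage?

ΔV ≈ 2.51 × 10^5 m³

A = 70 hectares = 7 × 10^5 m²
Unconfined: ΔV_u = Sy × A × Δh_u = 0.051 × 7 × 10^5 × 6.5 = 2.321 × 10^5 m³
Confined: ΔV_c = S × A × Δh_c = 6.9 × 10^-4 × 7 × 10^5 × 40 = 19320 m³
Total ΔV = 2.321 × 10^5 + 19320 = 2.514 × 10^5 m³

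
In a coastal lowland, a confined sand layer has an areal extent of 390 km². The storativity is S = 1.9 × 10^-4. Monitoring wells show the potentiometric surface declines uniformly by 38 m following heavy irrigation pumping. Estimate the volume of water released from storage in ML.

A = 390 km² = 3.9 × 10^8 m²
ΔV = S × A × Δh = 1.9 × 10^-4 × 3.9 × 10^8 m² × 38 m = 2.816 × 10^6 m³
ΔV = 2.816 × 10^6 m³ = 2816 ML

ΔV ≈ 2820 ML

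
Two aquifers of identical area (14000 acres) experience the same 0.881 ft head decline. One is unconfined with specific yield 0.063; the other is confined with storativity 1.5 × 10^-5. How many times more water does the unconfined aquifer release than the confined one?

ΔV_u / ΔV_c ≈ 4200

A = 14000 acres = 5.666 × 10^7 m²
Δh = 0.881 ft = 0.2685 m
Unconfined: ΔV_u = Sy × A × Δh = 0.063 × 5.666 × 10^7 × 0.2685 = 9.585 × 10^5 m³
Confined: ΔV_c = S × A × Δh = 1.5 × 10^-5 × 5.666 × 10^7 × 0.2685 = 228.2 m³
Ratio = ΔV_u / ΔV_c = Sy / S = 0.063 / 1.5 × 10^-5 = 4200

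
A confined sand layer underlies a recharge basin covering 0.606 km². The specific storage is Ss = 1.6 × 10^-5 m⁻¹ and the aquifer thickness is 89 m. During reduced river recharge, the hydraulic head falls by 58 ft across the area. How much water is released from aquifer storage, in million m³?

ΔV ≈ 0.0153 million m³

S = Ss × b = 1.6 × 10^-5 m⁻¹ × 89 m = 1.424 × 10^-3
A = 0.606 km² = 6.06 × 10^5 m²
Δh = 58 ft = 17.68 m
ΔV = S × A × Δh = 0.001424 × 6.06 × 10^5 m² × 17.68 m = 15260 m³
ΔV = 15260 m³ = 0.01526 million m³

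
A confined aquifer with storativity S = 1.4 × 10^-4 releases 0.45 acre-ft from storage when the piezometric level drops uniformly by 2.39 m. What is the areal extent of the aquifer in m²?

A ≈ 1.66 × 10^6 m²

ΔV = 0.45 acre-ft = 555.1 m³
A = ΔV / (S × Δh) = 555.1 / (1.4 × 10^-4 × 2.39) = 1.659 × 10^6 m²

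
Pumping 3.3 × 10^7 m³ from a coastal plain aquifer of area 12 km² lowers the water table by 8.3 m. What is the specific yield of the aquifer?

Sy ≈ 0.33

A = 12 km² = 1.2 × 10^7 m²
Sy = ΔV / (A × Δh) = 3.3 × 10^7 m³ / (1.2 × 10^7 m² × 8.3 m) = 0.3313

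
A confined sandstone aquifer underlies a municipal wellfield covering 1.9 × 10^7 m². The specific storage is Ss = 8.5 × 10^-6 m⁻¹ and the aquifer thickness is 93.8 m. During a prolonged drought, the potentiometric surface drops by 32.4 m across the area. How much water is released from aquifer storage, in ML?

ΔV ≈ 491 ML

S = Ss × b = 8.5 × 10^-6 m⁻¹ × 93.8 m = 7.973 × 10^-4
ΔV = S × A × Δh = 7.973 × 10^-4 × 1.9 × 10^7 m² × 32.4 m = 4.908 × 10^5 m³
ΔV = 4.908 × 10^5 m³ = 490.8 ML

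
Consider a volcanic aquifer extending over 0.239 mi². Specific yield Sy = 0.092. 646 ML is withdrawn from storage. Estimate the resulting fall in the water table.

Δh ≈ 11.3 m

A = 0.239 mi² = 6.19 × 10^5 m²
ΔV = 646 ML = 6.46 × 10^5 m³
Δh = ΔV / (Sy × A) = 6.46 × 10^5 m³ / (0.092 × 6.19 × 10^5 m²) = 11.34 m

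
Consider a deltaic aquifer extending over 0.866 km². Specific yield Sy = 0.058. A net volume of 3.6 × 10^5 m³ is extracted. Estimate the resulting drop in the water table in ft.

A = 0.866 km² = 8.66 × 10^5 m²
Δh = ΔV / (Sy × A) = 3.6 × 10^5 m³ / (0.058 × 8.66 × 10^5 m²) = 7.167 m
Δh = 7.167 m = 23.51 ft

Δh ≈ 23.5 ft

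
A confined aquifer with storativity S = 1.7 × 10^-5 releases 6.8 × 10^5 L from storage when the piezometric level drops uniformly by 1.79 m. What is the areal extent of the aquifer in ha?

ΔV = 6.8 × 10^5 L = 680 m³
A = ΔV / (S × Δh) = 680 / (1.7 × 10^-5 × 1.79) = 2.235 × 10^7 m²
A = 2.235 × 10^7 m² = 2235 ha

A ≈ 2230 ha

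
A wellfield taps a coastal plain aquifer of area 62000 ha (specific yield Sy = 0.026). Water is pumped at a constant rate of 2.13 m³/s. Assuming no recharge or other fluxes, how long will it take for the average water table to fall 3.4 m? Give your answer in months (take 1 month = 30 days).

t ≈ 9.93 months

A = 62000 ha = 6.2 × 10^8 m²
ΔV = Sy × A × Δh = 0.026 × 6.2 × 10^8 × 3.4 = 5.481 × 10^7 m³
Q = 2.13 m³/s = 1.84 × 10^5 m³/d
t = ΔV / Q = 5.481 × 10^7 m³ / 1.84 × 10^5 m³/d = 297.8 d
t = 297.8 d ≈ 9.927 months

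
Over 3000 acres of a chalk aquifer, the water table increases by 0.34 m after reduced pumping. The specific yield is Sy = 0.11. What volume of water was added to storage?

ΔV ≈ 4.54 × 10^5 m³

A = 3000 acres = 1.214 × 10^7 m²
ΔV = Sy × A × Δh = 0.11 × 1.214 × 10^7 m² × 0.34 m = 4.541 × 10^5 m³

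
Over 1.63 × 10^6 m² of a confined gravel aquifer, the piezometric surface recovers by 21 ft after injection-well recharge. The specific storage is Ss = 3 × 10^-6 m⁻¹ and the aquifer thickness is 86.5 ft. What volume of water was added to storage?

b = 86.5 ft = 26.37 m
S = Ss × b = 3 × 10^-6 m⁻¹ × 26.37 m = 7.91 × 10^-5
Δh = 21 ft = 6.401 m
ΔV = S × A × Δh = 7.91 × 10^-5 × 1.63 × 10^6 m² × 6.401 m = 825.2 m³

ΔV ≈ 825 m³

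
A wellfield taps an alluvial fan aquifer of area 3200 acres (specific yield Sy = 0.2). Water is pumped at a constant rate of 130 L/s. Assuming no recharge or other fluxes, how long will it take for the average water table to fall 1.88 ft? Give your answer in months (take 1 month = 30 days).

A = 3200 acres = 1.295 × 10^7 m²
Δh = 1.88 ft = 0.573 m
ΔV = Sy × A × Δh = 0.2 × 1.295 × 10^7 × 0.573 = 1.484 × 10^6 m³
Q = 130 L/s = 11230 m³/d
t = ΔV / Q = 1.484 × 10^6 m³ / 11230 m³/d = 132.1 d
t = 132.1 d ≈ 4.404 months

t ≈ 4.4 months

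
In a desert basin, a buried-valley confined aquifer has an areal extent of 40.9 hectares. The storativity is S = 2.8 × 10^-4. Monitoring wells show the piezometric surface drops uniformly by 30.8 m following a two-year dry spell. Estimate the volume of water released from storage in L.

A = 40.9 hectares = 4.09 × 10^5 m²
ΔV = S × A × Δh = 2.8 × 10^-4 × 4.09 × 10^5 m² × 30.8 m = 3527 m³
ΔV = 3527 m³ = 3.527 × 10^6 L

ΔV ≈ 3.53 × 10^6 L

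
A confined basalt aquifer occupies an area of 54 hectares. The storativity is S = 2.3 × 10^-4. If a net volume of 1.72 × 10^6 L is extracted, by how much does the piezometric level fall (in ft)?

Δh ≈ 45.4 ft

A = 54 hectares = 5.4 × 10^5 m²
ΔV = 1.72 × 10^6 L = 1720 m³
Δh = ΔV / (S × A) = 1720 m³ / (2.3 × 10^-4 × 5.4 × 10^5 m²) = 13.85 m
Δh = 13.85 m = 45.44 ft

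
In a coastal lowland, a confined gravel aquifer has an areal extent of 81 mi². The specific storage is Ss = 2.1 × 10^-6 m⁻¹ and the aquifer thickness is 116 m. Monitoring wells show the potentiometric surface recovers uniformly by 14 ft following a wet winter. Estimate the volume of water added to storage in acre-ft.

ΔV ≈ 177 acre-ft

S = Ss × b = 2.1 × 10^-6 m⁻¹ × 116 m = 2.436 × 10^-4
A = 81 mi² = 2.098 × 10^8 m²
Δh = 14 ft = 4.267 m
ΔV = S × A × Δh = 2.436 × 10^-4 × 2.098 × 10^8 m² × 4.267 m = 2.181 × 10^5 m³
ΔV = 2.181 × 10^5 m³ = 176.8 acre-ft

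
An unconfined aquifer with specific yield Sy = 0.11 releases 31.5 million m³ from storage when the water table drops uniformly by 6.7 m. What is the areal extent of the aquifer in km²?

ΔV = 31.5 million m³ = 3.15 × 10^7 m³
A = ΔV / (Sy × Δh) = 3.15 × 10^7 / (0.11 × 6.7) = 4.274 × 10^7 m²
A = 4.274 × 10^7 m² = 42.74 km²

A ≈ 42.7 km²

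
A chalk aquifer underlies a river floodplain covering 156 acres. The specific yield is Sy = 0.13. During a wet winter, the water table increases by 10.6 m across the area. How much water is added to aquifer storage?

ΔV ≈ 8.7 × 10^5 m³

A = 156 acres = 6.313 × 10^5 m²
ΔV = Sy × A × Δh = 0.13 × 6.313 × 10^5 m² × 10.6 m = 8.699 × 10^5 m³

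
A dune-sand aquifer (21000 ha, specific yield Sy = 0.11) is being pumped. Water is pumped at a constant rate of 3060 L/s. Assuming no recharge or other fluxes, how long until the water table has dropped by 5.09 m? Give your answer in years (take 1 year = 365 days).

A = 21000 ha = 2.1 × 10^8 m²
ΔV = Sy × A × Δh = 0.11 × 2.1 × 10^8 × 5.09 = 1.176 × 10^8 m³
Q = 3060 L/s = 2.644 × 10^5 m³/d
t = ΔV / Q = 1.176 × 10^8 m³ / 2.644 × 10^5 m³/d = 444.7 d
t = 444.7 d ≈ 1.218 years

t ≈ 1.22 years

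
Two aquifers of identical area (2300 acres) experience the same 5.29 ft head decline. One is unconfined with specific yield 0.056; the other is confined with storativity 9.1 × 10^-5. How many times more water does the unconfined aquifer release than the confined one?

A = 2300 acres = 9.308 × 10^6 m²
Δh = 5.29 ft = 1.612 m
Unconfined: ΔV_u = Sy × A × Δh = 0.056 × 9.308 × 10^6 × 1.612 = 8.404 × 10^5 m³
Confined: ΔV_c = S × A × Δh = 9.1 × 10^-5 × 9.308 × 10^6 × 1.612 = 1366 m³
Ratio = ΔV_u / ΔV_c = Sy / S = 0.056 / 9.1 × 10^-5 = 615.4

ΔV_u / ΔV_c ≈ 615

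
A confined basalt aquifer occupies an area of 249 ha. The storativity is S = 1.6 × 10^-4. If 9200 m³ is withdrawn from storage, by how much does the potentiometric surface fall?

A = 249 ha = 2.49 × 10^6 m²
Δh = ΔV / (S × A) = 9200 m³ / (1.6 × 10^-4 × 2.49 × 10^6 m²) = 23.09 m

Δh ≈ 23.1 m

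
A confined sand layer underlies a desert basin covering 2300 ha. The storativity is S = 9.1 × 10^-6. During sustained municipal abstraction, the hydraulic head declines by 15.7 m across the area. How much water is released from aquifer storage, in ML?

A = 2300 ha = 2.3 × 10^7 m²
ΔV = S × A × Δh = 9.1 × 10^-6 × 2.3 × 10^7 m² × 15.7 m = 3286 m³
ΔV = 3286 m³ = 3.286 ML

ΔV ≈ 3.29 ML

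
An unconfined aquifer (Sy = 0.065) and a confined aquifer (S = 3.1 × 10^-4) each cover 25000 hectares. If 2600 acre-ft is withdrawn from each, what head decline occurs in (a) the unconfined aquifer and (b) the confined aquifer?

Δh_u ≈ 0.197 m; Δh_c ≈ 41.4 m

A = 25000 hectares = 2.5 × 10^8 m²
ΔV = 2600 acre-ft = 3.207 × 10^6 m³
Unconfined: Δh_u = ΔV/(Sy·A) = 3.207 × 10^6/(0.065 × 2.5 × 10^8) = 0.1974 m
Confined: Δh_c = ΔV/(S·A) = 3.207 × 10^6/(3.1 × 10^-4 × 2.5 × 10^8) = 41.38 m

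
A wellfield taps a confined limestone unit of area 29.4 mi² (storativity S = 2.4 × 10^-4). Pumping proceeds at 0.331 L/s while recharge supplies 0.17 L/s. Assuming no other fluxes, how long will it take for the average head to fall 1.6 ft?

t ≈ 641 days

A = 29.4 mi² = 7.615 × 10^7 m²
Δh = 1.6 ft = 0.4877 m
ΔV = S × A × Δh = 2.4 × 10^-4 × 7.615 × 10^7 × 0.4877 = 8912 m³
Net withdrawal = 0.331 − 0.17 = 0.161 L/s = 13.91 m³/d
t = ΔV / Q = 8912 m³ / 13.91 m³/d = 640.7 d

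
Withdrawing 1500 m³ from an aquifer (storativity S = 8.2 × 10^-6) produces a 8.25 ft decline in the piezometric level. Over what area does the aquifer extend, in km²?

A ≈ 72.7 km²

Δh = 8.25 ft = 2.515 m
A = ΔV / (S × Δh) = 1500 / (8.2 × 10^-6 × 2.515) = 7.275 × 10^7 m²
A = 7.275 × 10^7 m² = 72.75 km²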